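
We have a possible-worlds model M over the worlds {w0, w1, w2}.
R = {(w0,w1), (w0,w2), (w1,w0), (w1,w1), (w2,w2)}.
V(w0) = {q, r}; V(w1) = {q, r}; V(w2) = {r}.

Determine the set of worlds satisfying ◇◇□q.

Let φ = ◇◇□q. Evaluate φ at each world:
  w0 (successors {w1, w2}): φ is true.
  w1 (successors {w0, w1}): φ is true.
  w2 (successors {w2}): φ is false.
For instance, at w0:
  At w0: ◇◇□q requires ◇□q at some successor in {w1, w2}.
    ◇□q holds at w1, so ◇◇□q is true at w0.
      At w1: ◇□q requires □q at some successor in {w0, w1}.
        □q holds at w1, so ◇□q is true at w1.
Satisfying worlds: {w0, w1}

w0, w1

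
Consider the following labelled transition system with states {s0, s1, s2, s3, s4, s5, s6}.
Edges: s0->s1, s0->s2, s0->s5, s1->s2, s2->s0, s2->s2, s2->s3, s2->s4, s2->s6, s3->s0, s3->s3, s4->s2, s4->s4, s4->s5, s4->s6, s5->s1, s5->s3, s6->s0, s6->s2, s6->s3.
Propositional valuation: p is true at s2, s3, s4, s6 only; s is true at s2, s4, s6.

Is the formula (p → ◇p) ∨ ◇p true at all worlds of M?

Let φ = (p → ◇p) ∨ ◇p. Evaluate φ at each world:
  s0 (successors {s1, s2, s5}): φ is true.
  s1 (successors {s2}): φ is true.
  s2 (successors {s0, s2, s3, s4, s6}): φ is true.
  s3 (successors {s0, s3}): φ is true.
  s4 (successors {s2, s4, s5, s6}): φ is true.
  s5 (successors {s1, s3}): φ is true.
  s6 (successors {s0, s2, s3}): φ is true.
For instance, at s5:
  At s5: p → ◇p is true, ◇p is true, so (p → ◇p) ∨ ◇p is true.
    At s5: p is false, ◇p is true, so p → ◇p is true.
      At s5: ◇p requires p at some successor in {s1, s3}.
        p holds at s3, so ◇p is true at s5.
    At s5: ◇p requires p at some successor in {s1, s3}.
      p holds at s3, so ◇p is true at s5.

Yes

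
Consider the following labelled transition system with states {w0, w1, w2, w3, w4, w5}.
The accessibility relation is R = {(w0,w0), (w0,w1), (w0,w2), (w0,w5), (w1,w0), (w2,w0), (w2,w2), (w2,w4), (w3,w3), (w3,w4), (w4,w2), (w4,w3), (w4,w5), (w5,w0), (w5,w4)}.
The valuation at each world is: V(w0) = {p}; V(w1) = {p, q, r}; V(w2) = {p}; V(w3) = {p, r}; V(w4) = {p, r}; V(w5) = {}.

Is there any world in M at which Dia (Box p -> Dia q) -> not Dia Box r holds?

Let φ = Dia (Box p -> Dia q) -> not Dia Box r. Evaluate φ at each world:
  w0 (successors {w0, w1, w2, w5}): φ is true.
  w1 (successors {w0}): φ is true.
  w2 (successors {w0, w2, w4}): φ is true.
  w3 (successors {w3, w4}): φ is false.
  w4 (successors {w2, w3, w5}): φ is true.
  w5 (successors {w0, w4}): φ is true.
Detail at w0 (witness):
  At w0: Dia (Box p -> Dia q) is true, not Dia Box r is true, so Dia (Box p -> Dia q) -> not Dia Box r is true.
    At w0: Dia (Box p -> Dia q) requires Box p -> Dia q at some successor in {w0, w1, w2, w5}.
      Box p -> Dia q holds at w0, so Dia (Box p -> Dia q) is true at w0.
    At w0: Dia Box r is false, so not Dia Box r is true.
      At w0: Dia Box r requires Box r at some successor in {w0, w1, w2, w5}.
        At w0: Box r is false.
        At w1: Box r is false.
        At w2: Box r is false.
        At w5: Box r is false.
      So Dia Box r is false at w0.

Yes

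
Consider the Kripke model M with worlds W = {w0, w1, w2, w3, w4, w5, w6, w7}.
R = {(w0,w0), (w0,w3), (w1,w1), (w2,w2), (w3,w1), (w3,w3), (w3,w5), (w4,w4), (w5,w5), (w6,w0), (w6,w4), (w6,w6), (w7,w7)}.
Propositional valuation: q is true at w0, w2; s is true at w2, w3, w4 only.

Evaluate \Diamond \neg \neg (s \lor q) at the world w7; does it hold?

At w7: \Diamond \neg \neg (s \lor q) requires \neg \neg (s \lor q) at some successor in {w7}.
  At w7: \neg \neg (s \lor q) is false.
So \Diamond \neg \neg (s \lor q) is false at w7.

No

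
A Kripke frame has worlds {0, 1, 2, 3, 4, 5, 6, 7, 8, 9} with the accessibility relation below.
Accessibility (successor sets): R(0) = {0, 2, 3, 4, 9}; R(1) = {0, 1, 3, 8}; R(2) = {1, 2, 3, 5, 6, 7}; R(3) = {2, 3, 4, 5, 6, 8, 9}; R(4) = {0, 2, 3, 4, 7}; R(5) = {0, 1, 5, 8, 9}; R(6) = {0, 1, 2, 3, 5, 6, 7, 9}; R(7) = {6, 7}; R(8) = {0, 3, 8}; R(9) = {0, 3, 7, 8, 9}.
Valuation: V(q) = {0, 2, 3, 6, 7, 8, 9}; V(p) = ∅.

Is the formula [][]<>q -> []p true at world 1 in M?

No

At 1: [][]<>q is true, []p is false, so [][]<>q -> []p is false.
  At 1: [][]<>q requires []<>q at every successor {0, 1, 3, 8}.
    At 0: []<>q is true.
    At 1: []<>q is true.
    At 3: []<>q is true.
    At 8: []<>q is true.
  So [][]<>q is true at 1.
  At 1: []p requires p at every successor {0, 1, 3, 8}.
    p fails at 0, so []p is false at 1.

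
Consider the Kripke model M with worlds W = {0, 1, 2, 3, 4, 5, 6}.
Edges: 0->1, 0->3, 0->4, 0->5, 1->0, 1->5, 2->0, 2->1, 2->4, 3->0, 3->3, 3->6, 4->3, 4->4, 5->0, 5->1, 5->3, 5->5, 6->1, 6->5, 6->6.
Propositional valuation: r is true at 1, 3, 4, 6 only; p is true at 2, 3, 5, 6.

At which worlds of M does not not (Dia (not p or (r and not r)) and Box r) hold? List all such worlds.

4

Let φ = not not (Dia (not p or (r and not r)) and Box r). Evaluate φ at each world:
  0 (successors {1, 3, 4, 5}): φ is false.
  1 (successors {0, 5}): φ is false.
  2 (successors {0, 1, 4}): φ is false.
  3 (successors {0, 3, 6}): φ is false.
  4 (successors {3, 4}): φ is true.
  5 (successors {0, 1, 3, 5}): φ is false.
  6 (successors {1, 5, 6}): φ is false.
For instance, at 0:
  At 0: not (Dia (not p or (r and not r)) and Box r) is true, so not not (Dia (not p or (r and not r)) and Box r) is false.
    At 0: Dia (not p or (r and not r)) and Box r is false, so not (Dia (not p or (r and not r)) and Box r) is true.
      At 0: Dia (not p or (r and not r)) is true, Box r is false, so Dia (not p or (r and not r)) and Box r is false.
Satisfying worlds: {4}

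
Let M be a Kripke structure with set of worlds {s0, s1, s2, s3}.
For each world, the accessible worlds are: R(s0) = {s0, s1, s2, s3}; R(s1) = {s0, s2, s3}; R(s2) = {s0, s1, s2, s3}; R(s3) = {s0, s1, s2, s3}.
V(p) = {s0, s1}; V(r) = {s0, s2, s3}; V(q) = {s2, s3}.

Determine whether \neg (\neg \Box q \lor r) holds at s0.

No

At s0: \neg \Box q \lor r is true, so \neg (\neg \Box q \lor r) is false.
  At s0: \neg \Box q is true, r is true, so \neg \Box q \lor r is true.
    At s0: \Box q is false, so \neg \Box q is true.
      At s0: \Box q requires q at every successor {s0, s1, s2, s3}.
        q fails at s0, so \Box q is false at s0.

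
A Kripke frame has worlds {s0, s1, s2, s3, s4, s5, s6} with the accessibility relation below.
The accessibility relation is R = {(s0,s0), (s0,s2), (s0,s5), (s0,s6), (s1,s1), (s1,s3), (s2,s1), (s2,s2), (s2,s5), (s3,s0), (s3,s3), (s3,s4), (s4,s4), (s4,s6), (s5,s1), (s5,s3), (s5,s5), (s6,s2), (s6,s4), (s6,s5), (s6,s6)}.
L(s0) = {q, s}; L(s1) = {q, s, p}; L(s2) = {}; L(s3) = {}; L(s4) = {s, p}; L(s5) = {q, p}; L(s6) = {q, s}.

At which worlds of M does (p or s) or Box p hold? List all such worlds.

Let φ = (p or s) or Box p. Evaluate φ at each world:
  s0 (successors {s0, s2, s5, s6}): φ is true.
  s1 (successors {s1, s3}): φ is true.
  s2 (successors {s1, s2, s5}): φ is false.
  s3 (successors {s0, s3, s4}): φ is false.
  s4 (successors {s4, s6}): φ is true.
  s5 (successors {s1, s3, s5}): φ is true.
  s6 (successors {s2, s4, s5, s6}): φ is true.
For instance, at s1:
  At s1: p or s is true, Box p is false, so (p or s) or Box p is true.
    At s1: Box p requires p at every successor {s1, s3}.
      p fails at s3, so Box p is false at s1.
Satisfying worlds: {s0, s1, s4, s5, s6}

s0, s1, s4, s5, s6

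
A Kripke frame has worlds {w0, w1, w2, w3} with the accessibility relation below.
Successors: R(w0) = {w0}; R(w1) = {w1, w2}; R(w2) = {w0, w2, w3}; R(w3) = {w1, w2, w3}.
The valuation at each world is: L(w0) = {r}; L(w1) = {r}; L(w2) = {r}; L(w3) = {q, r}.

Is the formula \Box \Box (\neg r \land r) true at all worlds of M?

No

Let φ = \Box \Box (\neg r \land r). Evaluate φ at each world:
  w0 (successors {w0}): φ is false.
  w1 (successors {w1, w2}): φ is false.
  w2 (successors {w0, w2, w3}): φ is false.
  w3 (successors {w1, w2, w3}): φ is false.
Detail at w0 (counterexample):
  At w0: \Box \Box (\neg r \land r) requires \Box (\neg r \land r) at every successor {w0}.
    \Box (\neg r \land r) fails at w0, so \Box \Box (\neg r \land r) is false at w0.
      At w0: \Box (\neg r \land r) requires \neg r \land r at every successor {w0}.
        \neg r \land r fails at w0, so \Box (\neg r \land r) is false at w0.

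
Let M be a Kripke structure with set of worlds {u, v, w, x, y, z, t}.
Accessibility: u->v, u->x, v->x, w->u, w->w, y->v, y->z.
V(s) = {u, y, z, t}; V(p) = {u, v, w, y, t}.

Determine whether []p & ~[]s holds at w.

Yes

Recall that []ψ holds at a world iff ψ holds at every accessible world, and <>ψ holds iff ψ holds at some accessible world.
At w: []p is true, ~[]s is true, so []p & ~[]s is true.
  At w: []p requires p at every successor {u, w}.
    At u: p is true.
    At w: p is true.
  So []p is true at w.
  At w: []s is false, so ~[]s is true.
    At w: []s requires s at every successor {u, w}.
      s fails at w, so []s is false at w.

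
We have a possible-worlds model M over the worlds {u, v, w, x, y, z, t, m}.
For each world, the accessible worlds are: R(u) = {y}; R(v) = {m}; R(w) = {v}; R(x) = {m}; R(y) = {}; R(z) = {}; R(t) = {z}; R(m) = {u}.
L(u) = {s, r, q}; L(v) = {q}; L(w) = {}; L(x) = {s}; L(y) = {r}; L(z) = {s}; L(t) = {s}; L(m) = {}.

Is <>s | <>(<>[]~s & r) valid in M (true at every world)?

Let φ = <>s | <>(<>[]~s & r). Evaluate φ at each world:
  u (successors {y}): φ is false.
  v (successors {m}): φ is false.
  w (successors {v}): φ is false.
  x (successors {m}): φ is false.
  y (successors ∅): φ is false.
  z (successors ∅): φ is false.
  t (successors {z}): φ is true.
  m (successors {u}): φ is true.
Detail at u (counterexample):
  At u: <>s is false, <>(<>[]~s & r) is false, so <>s | <>(<>[]~s & r) is false.
    At u: <>s requires s at some successor in {y}.
      At y: s is false.
    So <>s is false at u.
    At u: <>(<>[]~s & r) requires <>[]~s & r at some successor in {y}.
      At y: <>[]~s & r is false.
    So <>(<>[]~s & r) is false at u.

No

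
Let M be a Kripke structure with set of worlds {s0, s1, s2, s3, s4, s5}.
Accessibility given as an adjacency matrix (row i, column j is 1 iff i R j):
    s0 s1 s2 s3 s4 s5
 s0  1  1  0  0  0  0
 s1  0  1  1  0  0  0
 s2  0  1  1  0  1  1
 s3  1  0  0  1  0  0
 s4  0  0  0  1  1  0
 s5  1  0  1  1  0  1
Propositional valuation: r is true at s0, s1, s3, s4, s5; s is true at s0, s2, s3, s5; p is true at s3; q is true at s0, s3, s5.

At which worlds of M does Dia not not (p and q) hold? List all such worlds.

Let φ = Dia not not (p and q). Evaluate φ at each world:
  s0 (successors {s0, s1}): φ is false.
  s1 (successors {s1, s2}): φ is false.
  s2 (successors {s1, s2, s4, s5}): φ is false.
  s3 (successors {s0, s3}): φ is true.
  s4 (successors {s3, s4}): φ is true.
  s5 (successors {s0, s2, s3, s5}): φ is true.
For instance, at s1:
  At s1: Dia not not (p and q) requires not not (p and q) at some successor in {s1, s2}.
    At s1: not not (p and q) is false.
    At s2: not not (p and q) is false.
  So Dia not not (p and q) is false at s1.
Satisfying worlds: {s3, s4, s5}

s3, s4, s5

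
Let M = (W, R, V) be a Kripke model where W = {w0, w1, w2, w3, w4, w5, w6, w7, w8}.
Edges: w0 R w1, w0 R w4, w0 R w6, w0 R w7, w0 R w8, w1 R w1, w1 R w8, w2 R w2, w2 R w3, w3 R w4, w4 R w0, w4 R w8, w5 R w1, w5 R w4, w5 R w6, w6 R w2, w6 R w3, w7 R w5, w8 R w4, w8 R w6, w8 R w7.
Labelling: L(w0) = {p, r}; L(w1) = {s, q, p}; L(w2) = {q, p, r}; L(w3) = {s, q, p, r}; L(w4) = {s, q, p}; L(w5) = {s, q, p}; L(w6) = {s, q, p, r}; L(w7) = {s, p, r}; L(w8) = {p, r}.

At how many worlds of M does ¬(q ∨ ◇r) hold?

Let φ = ¬(q ∨ ◇r). Evaluate φ at each world:
  w0 (successors {w1, w4, w6, w7, w8}): φ is false.
  w1 (successors {w1, w8}): φ is false.
  w2 (successors {w2, w3}): φ is false.
  w3 (successors {w4}): φ is false.
  w4 (successors {w0, w8}): φ is false.
  w5 (successors {w1, w4, w6}): φ is false.
  w6 (successors {w2, w3}): φ is false.
  w7 (successors {w5}): φ is true.
  w8 (successors {w4, w6, w7}): φ is false.
For instance, at w8:
  At w8: q ∨ ◇r is true, so ¬(q ∨ ◇r) is false.
    At w8: q is false, ◇r is true, so q ∨ ◇r is true.
      At w8: ◇r requires r at some successor in {w4, w6, w7}.
        r holds at w6, so ◇r is true at w8.
Satisfying worlds: {w7}

1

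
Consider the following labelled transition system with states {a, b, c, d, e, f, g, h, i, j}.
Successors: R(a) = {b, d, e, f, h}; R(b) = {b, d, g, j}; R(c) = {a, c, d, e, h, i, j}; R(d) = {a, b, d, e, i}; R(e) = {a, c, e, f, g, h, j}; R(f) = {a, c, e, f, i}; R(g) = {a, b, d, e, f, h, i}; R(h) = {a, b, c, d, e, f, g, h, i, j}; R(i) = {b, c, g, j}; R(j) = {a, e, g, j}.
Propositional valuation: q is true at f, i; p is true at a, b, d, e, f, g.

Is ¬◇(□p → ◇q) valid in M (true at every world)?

Let φ = ¬◇(□p → ◇q). Evaluate φ at each world:
  a (successors {b, d, e, f, h}): φ is false.
  b (successors {b, d, g, j}): φ is false.
  c (successors {a, c, d, e, h, i, j}): φ is false.
  d (successors {a, b, d, e, i}): φ is false.
  e (successors {a, c, e, f, g, h, j}): φ is false.
  f (successors {a, c, e, f, i}): φ is false.
  g (successors {a, b, d, e, f, h, i}): φ is false.
  h (successors {a, b, c, d, e, f, g, h, i, j}): φ is false.
  i (successors {b, c, g, j}): φ is false.
  j (successors {a, e, g, j}): φ is false.
Detail at a (counterexample):
  At a: ◇(□p → ◇q) is true, so ¬◇(□p → ◇q) is false.
    At a: ◇(□p → ◇q) requires □p → ◇q at some successor in {b, d, e, f, h}.
      □p → ◇q holds at b, so ◇(□p → ◇q) is true at a.

No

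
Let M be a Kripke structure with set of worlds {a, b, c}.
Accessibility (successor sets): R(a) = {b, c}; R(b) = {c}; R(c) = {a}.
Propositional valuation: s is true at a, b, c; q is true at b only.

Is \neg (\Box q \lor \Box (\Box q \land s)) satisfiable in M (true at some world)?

Recall that \Box ψ holds at a world iff ψ holds at every accessible world, and \Diamond ψ holds iff ψ holds at some accessible world.
Let φ = \neg (\Box q \lor \Box (\Box q \land s)). Evaluate φ at each world:
  a (successors {b, c}): φ is true.
  b (successors {c}): φ is true.
  c (successors {a}): φ is true.
Detail at a (witness):
  At a: \Box q \lor \Box (\Box q \land s) is false, so \neg (\Box q \lor \Box (\Box q \land s)) is true.
    At a: \Box q is false, \Box (\Box q \land s) is false, so \Box q \lor \Box (\Box q \land s) is false.
      At a: \Box q requires q at every successor {b, c}.
        q fails at c, so \Box q is false at a.
      At a: \Box (\Box q \land s) requires \Box q \land s at every successor {b, c}.
        \Box q \land s fails at b, so \Box (\Box q \land s) is false at a.

Yes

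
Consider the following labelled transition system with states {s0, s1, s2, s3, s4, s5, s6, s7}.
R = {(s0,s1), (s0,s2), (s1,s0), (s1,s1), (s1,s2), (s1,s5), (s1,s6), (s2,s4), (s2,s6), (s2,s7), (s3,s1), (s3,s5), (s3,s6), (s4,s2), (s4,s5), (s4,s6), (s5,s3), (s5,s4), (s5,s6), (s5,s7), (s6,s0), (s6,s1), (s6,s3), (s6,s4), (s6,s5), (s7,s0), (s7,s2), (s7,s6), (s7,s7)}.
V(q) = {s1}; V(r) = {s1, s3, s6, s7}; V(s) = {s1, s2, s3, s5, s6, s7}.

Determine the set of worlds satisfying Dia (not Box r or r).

Recall that Box ψ holds at a world iff ψ holds at every accessible world, and Dia ψ holds iff ψ holds at some accessible world.
Let φ = Dia (not Box r or r). Evaluate φ at each world:
  s0 (successors {s1, s2}): φ is true.
  s1 (successors {s0, s1, s2, s5, s6}): φ is true.
  s2 (successors {s4, s6, s7}): φ is true.
  s3 (successors {s1, s5, s6}): φ is true.
  s4 (successors {s2, s5, s6}): φ is true.
  s5 (successors {s3, s4, s6, s7}): φ is true.
  s6 (successors {s0, s1, s3, s4, s5}): φ is true.
  s7 (successors {s0, s2, s6, s7}): φ is true.
For instance, at s5:
  At s5: Dia (not Box r or r) requires not Box r or r at some successor in {s3, s4, s6, s7}.
    not Box r or r holds at s3, so Dia (not Box r or r) is true at s5.
      At s3: not Box r is true, r is true, so not Box r or r is true.
Satisfying worlds: {s0, s1, s2, s3, s4, s5, s6, s7}

s0, s1, s2, s3, s4, s5, s6, s7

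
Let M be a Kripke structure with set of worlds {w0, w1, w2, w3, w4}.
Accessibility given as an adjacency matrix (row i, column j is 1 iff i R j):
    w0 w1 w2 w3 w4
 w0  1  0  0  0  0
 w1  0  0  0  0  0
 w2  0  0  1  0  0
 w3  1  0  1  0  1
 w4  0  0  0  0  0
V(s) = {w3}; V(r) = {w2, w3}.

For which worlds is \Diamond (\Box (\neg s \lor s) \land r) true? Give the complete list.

Let φ = \Diamond (\Box (\neg s \lor s) \land r). Evaluate φ at each world:
  w0 (successors {w0}): φ is false.
  w1 (successors ∅): φ is false.
  w2 (successors {w2}): φ is true.
  w3 (successors {w0, w2, w4}): φ is true.
  w4 (successors ∅): φ is false.
For instance, at w3:
  At w3: \Diamond (\Box (\neg s \lor s) \land r) requires \Box (\neg s \lor s) \land r at some successor in {w0, w2, w4}.
    \Box (\neg s \lor s) \land r holds at w2, so \Diamond (\Box (\neg s \lor s) \land r) is true at w3.
      At w2: \Box (\neg s \lor s) is true, r is true, so \Box (\neg s \lor s) \land r is true.
Satisfying worlds: {w2, w3}

w2, w3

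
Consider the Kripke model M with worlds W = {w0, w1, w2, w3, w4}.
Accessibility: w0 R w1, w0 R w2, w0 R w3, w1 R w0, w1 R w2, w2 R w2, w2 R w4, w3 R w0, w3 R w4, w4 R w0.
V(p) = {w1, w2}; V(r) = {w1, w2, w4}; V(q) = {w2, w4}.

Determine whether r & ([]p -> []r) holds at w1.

Yes

At w1: r is true, []p -> []r is true, so r & ([]p -> []r) is true.
  At w1: []p is false, []r is false, so []p -> []r is true.
    At w1: []p requires p at every successor {w0, w2}.
      p fails at w0, so []p is false at w1.
    At w1: []r requires r at every successor {w0, w2}.
      r fails at w0, so []r is false at w1.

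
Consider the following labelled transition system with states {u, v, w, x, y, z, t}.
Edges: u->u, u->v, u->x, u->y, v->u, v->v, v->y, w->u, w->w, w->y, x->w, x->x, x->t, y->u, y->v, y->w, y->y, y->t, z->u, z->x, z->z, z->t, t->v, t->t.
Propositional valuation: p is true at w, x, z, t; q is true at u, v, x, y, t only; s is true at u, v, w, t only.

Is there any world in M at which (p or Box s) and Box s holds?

Yes

Let φ = (p or Box s) and Box s. Evaluate φ at each world:
  u (successors {u, v, x, y}): φ is false.
  v (successors {u, v, y}): φ is false.
  w (successors {u, w, y}): φ is false.
  x (successors {w, x, t}): φ is false.
  y (successors {u, v, w, y, t}): φ is false.
  z (successors {u, x, z, t}): φ is false.
  t (successors {v, t}): φ is true.
Detail at t (witness):
  At t: p or Box s is true, Box s is true, so (p or Box s) and Box s is true.
    At t: p is true, Box s is true, so p or Box s is true.
      At t: Box s requires s at every successor {v, t}.
        At v: s is true.
        At t: s is true.
      So Box s is true at t.
    At t: Box s requires s at every successor {v, t}.
      At v: s is true.
      At t: s is true.
    So Box s is true at t.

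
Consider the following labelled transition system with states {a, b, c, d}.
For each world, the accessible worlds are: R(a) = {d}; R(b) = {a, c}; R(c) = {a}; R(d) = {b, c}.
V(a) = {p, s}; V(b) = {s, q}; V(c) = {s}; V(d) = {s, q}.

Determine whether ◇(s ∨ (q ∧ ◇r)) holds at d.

Yes

Recall that ◇ψ holds at a world iff ψ holds at some accessible world.
At d: ◇(s ∨ (q ∧ ◇r)) requires s ∨ (q ∧ ◇r) at some successor in {b, c}.
  s ∨ (q ∧ ◇r) holds at b, so ◇(s ∨ (q ∧ ◇r)) is true at d.
    At b: s is true, q ∧ ◇r is false, so s ∨ (q ∧ ◇r) is true.
      At b: q is true, ◇r is false, so q ∧ ◇r is false.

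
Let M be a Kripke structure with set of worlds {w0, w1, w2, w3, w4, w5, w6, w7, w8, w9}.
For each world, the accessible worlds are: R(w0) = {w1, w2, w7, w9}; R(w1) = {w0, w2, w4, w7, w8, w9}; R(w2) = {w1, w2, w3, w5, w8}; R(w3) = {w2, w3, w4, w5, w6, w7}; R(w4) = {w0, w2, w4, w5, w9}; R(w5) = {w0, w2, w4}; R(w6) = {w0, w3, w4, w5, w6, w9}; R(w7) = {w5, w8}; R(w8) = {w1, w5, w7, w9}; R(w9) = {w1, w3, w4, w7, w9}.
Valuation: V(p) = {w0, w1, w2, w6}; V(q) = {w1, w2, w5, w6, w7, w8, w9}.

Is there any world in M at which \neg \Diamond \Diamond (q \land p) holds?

Let φ = \neg \Diamond \Diamond (q \land p). Evaluate φ at each world:
  w0 (successors {w1, w2, w7, w9}): φ is false.
  w1 (successors {w0, w2, w4, w7, w8, w9}): φ is false.
  w2 (successors {w1, w2, w3, w5, w8}): φ is false.
  w3 (successors {w2, w3, w4, w5, w6, w7}): φ is false.
  w4 (successors {w0, w2, w4, w5, w9}): φ is false.
  w5 (successors {w0, w2, w4}): φ is false.
  w6 (successors {w0, w3, w4, w5, w6, w9}): φ is false.
  w7 (successors {w5, w8}): φ is false.
  w8 (successors {w1, w5, w7, w9}): φ is false.
  w9 (successors {w1, w3, w4, w7, w9}): φ is false.
For instance, at w0:
  At w0: \Diamond \Diamond (q \land p) is true, so \neg \Diamond \Diamond (q \land p) is false.
    At w0: \Diamond \Diamond (q \land p) requires \Diamond (q \land p) at some successor in {w1, w2, w7, w9}.
      \Diamond (q \land p) holds at w1, so \Diamond \Diamond (q \land p) is true at w0.

No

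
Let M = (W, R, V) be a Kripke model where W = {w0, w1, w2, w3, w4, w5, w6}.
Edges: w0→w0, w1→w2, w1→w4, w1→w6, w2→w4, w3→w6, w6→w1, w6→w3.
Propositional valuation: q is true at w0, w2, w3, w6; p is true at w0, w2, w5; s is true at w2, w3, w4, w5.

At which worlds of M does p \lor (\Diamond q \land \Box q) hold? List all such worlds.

w0, w2, w3, w5

Let φ = p \lor (\Diamond q \land \Box q). Evaluate φ at each world:
  w0 (successors {w0}): φ is true.
  w1 (successors {w2, w4, w6}): φ is false.
  w2 (successors {w4}): φ is true.
  w3 (successors {w6}): φ is true.
  w4 (successors ∅): φ is false.
  w5 (successors ∅): φ is true.
  w6 (successors {w1, w3}): φ is false.
For instance, at w3:
  At w3: p is false, \Diamond q \land \Box q is true, so p \lor (\Diamond q \land \Box q) is true.
    At w3: \Diamond q is true, \Box q is true, so \Diamond q \land \Box q is true.
      At w3: \Diamond q requires q at some successor in {w6}.
        q holds at w6, so \Diamond q is true at w3.
      At w3: \Box q requires q at every successor {w6}.
        At w6: q is true.
      So \Box q is true at w3.
Satisfying worlds: {w0, w2, w3, w5}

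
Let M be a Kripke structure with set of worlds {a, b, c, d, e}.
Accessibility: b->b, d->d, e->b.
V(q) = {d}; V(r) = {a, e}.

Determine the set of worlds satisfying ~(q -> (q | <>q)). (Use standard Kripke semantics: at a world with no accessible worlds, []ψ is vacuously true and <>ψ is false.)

Let φ = ~(q -> (q | <>q)). Evaluate φ at each world:
  a (successors ∅): φ is false.
  b (successors {b}): φ is false.
  c (successors ∅): φ is false.
  d (successors {d}): φ is false.
  e (successors {b}): φ is false.
For instance, at b:
  At b: q -> (q | <>q) is true, so ~(q -> (q | <>q)) is false.
    At b: q is false, q | <>q is false, so q -> (q | <>q) is true.
      At b: q is false, <>q is false, so q | <>q is false.
Satisfying worlds: none.

none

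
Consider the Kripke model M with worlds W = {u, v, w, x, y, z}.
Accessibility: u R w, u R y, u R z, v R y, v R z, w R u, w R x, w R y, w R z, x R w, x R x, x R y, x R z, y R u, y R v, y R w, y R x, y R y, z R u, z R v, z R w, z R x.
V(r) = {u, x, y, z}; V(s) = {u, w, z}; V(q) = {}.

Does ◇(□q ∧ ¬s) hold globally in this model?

No

Recall that □ψ holds at a world iff ψ holds at every accessible world, and ◇ψ holds iff ψ holds at some accessible world.
Let φ = ◇(□q ∧ ¬s). Evaluate φ at each world:
  u (successors {w, y, z}): φ is false.
  v (successors {y, z}): φ is false.
  w (successors {u, x, y, z}): φ is false.
  x (successors {w, x, y, z}): φ is false.
  y (successors {u, v, w, x, y}): φ is false.
  z (successors {u, v, w, x}): φ is false.
Detail at u (counterexample):
  At u: ◇(□q ∧ ¬s) requires □q ∧ ¬s at some successor in {w, y, z}.
    At w: □q ∧ ¬s is false.
    At y: □q ∧ ¬s is false.
    At z: □q ∧ ¬s is false.
  So ◇(□q ∧ ¬s) is false at u.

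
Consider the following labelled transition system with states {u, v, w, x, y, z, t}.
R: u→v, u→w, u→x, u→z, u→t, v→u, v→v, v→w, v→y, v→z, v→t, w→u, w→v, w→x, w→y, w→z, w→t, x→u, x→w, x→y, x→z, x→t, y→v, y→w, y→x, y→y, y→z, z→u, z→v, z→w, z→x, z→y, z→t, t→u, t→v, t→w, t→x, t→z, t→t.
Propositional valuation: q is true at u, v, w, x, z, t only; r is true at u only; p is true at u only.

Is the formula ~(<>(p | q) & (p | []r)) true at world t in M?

At t: <>(p | q) & (p | []r) is false, so ~(<>(p | q) & (p | []r)) is true.
  At t: <>(p | q) is true, p | []r is false, so <>(p | q) & (p | []r) is false.
    At t: <>(p | q) requires p | q at some successor in {u, v, w, x, z, t}.
      p | q holds at u, so <>(p | q) is true at t.
    At t: p is false, []r is false, so p | []r is false.
      At t: []r requires r at every successor {u, v, w, x, z, t}.
        r fails at v, so []r is false at t.

Yes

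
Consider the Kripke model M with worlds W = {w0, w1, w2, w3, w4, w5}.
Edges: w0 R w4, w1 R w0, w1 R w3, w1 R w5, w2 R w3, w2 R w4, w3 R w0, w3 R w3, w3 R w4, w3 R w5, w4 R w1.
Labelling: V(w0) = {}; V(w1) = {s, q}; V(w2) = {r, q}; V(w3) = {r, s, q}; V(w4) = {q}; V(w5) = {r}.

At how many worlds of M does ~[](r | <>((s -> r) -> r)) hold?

2

Let φ = ~[](r | <>((s -> r) -> r)). Evaluate φ at each world:
  w0 (successors {w4}): φ is false.
  w1 (successors {w0, w3, w5}): φ is true.
  w2 (successors {w3, w4}): φ is false.
  w3 (successors {w0, w3, w4, w5}): φ is true.
  w4 (successors {w1}): φ is false.
  w5 (successors ∅): φ is false.
For instance, at w3:
  At w3: [](r | <>((s -> r) -> r)) is false, so ~[](r | <>((s -> r) -> r)) is true.
    At w3: [](r | <>((s -> r) -> r)) requires r | <>((s -> r) -> r) at every successor {w0, w3, w4, w5}.
      r | <>((s -> r) -> r) fails at w0, so [](r | <>((s -> r) -> r)) is false at w3.
Satisfying worlds: {w1, w3}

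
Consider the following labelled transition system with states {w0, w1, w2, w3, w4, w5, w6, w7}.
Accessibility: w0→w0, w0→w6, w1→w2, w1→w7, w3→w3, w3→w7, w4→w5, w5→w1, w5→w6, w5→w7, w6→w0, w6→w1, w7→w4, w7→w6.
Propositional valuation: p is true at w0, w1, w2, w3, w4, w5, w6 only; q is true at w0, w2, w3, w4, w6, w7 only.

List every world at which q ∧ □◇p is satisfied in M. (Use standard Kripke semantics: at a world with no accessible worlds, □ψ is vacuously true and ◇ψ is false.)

Let φ = q ∧ □◇p. Evaluate φ at each world:
  w0 (successors {w0, w6}): φ is true.
  w1 (successors {w2, w7}): φ is false.
  w2 (successors ∅): φ is true.
  w3 (successors {w3, w7}): φ is true.
  w4 (successors {w5}): φ is true.
  w5 (successors {w1, w6, w7}): φ is false.
  w6 (successors {w0, w1}): φ is true.
  w7 (successors {w4, w6}): φ is true.
For instance, at w1:
  At w1: q is false, □◇p is false, so q ∧ □◇p is false.
    At w1: □◇p requires ◇p at every successor {w2, w7}.
      ◇p fails at w2, so □◇p is false at w1.
Satisfying worlds: {w0, w2, w3, w4, w6, w7}

w0, w2, w3, w4, w6, w7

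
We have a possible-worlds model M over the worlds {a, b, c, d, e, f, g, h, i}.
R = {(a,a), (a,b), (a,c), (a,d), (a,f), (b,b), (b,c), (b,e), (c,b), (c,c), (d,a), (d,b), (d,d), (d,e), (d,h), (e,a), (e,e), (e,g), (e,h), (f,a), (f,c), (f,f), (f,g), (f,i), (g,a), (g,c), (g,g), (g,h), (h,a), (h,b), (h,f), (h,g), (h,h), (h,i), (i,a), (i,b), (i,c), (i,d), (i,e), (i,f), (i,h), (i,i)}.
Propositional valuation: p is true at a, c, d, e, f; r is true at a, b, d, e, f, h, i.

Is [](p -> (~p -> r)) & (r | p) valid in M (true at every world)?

No

Let φ = [](p -> (~p -> r)) & (r | p). Evaluate φ at each world:
  a (successors {a, b, c, d, f}): φ is true.
  b (successors {b, c, e}): φ is true.
  c (successors {b, c}): φ is true.
  d (successors {a, b, d, e, h}): φ is true.
  e (successors {a, e, g, h}): φ is true.
  f (successors {a, c, f, g, i}): φ is true.
  g (successors {a, c, g, h}): φ is false.
  h (successors {a, b, f, g, h, i}): φ is true.
  i (successors {a, b, c, d, e, f, h, i}): φ is true.
Detail at g (counterexample):
  At g: [](p -> (~p -> r)) is true, r | p is false, so [](p -> (~p -> r)) & (r | p) is false.
    At g: [](p -> (~p -> r)) requires p -> (~p -> r) at every successor {a, c, g, h}.
      At a: p -> (~p -> r) is true.
      At c: p -> (~p -> r) is true.
      At g: p -> (~p -> r) is true.
      At h: p -> (~p -> r) is true.
    So [](p -> (~p -> r)) is true at g.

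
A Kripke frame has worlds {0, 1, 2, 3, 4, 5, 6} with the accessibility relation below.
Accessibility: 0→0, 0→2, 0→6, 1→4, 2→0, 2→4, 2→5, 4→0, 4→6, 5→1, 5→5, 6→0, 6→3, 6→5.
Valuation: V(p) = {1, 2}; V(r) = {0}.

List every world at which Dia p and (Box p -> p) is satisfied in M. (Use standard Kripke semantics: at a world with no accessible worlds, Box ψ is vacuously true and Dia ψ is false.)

0, 5

Let φ = Dia p and (Box p -> p). Evaluate φ at each world:
  0 (successors {0, 2, 6}): φ is true.
  1 (successors {4}): φ is false.
  2 (successors {0, 4, 5}): φ is false.
  3 (successors ∅): φ is false.
  4 (successors {0, 6}): φ is false.
  5 (successors {1, 5}): φ is true.
  6 (successors {0, 3, 5}): φ is false.
For instance, at 1:
  At 1: Dia p is false, Box p -> p is true, so Dia p and (Box p -> p) is false.
    At 1: Dia p requires p at some successor in {4}.
      At 4: p is false.
    So Dia p is false at 1.
    At 1: Box p is false, p is true, so Box p -> p is true.
      At 1: Box p requires p at every successor {4}.
        p fails at 4, so Box p is false at 1.
Satisfying worlds: {0, 5}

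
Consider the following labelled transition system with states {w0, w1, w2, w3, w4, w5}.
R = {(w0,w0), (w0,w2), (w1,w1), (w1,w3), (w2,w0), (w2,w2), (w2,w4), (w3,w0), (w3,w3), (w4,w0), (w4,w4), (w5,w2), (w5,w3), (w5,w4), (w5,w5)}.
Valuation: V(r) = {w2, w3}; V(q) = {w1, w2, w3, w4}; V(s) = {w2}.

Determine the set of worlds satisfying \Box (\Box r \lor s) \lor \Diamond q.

Let φ = \Box (\Box r \lor s) \lor \Diamond q. Evaluate φ at each world:
  w0 (successors {w0, w2}): φ is true.
  w1 (successors {w1, w3}): φ is true.
  w2 (successors {w0, w2, w4}): φ is true.
  w3 (successors {w0, w3}): φ is true.
  w4 (successors {w0, w4}): φ is true.
  w5 (successors {w2, w3, w4, w5}): φ is true.
For instance, at w1:
  At w1: \Box (\Box r \lor s) is false, \Diamond q is true, so \Box (\Box r \lor s) \lor \Diamond q is true.
    At w1: \Box (\Box r \lor s) requires \Box r \lor s at every successor {w1, w3}.
      \Box r \lor s fails at w1, so \Box (\Box r \lor s) is false at w1.
    At w1: \Diamond q requires q at some successor in {w1, w3}.
      q holds at w1, so \Diamond q is true at w1.
Satisfying worlds: {w0, w1, w2, w3, w4, w5}

w0, w1, w2, w3, w4, w5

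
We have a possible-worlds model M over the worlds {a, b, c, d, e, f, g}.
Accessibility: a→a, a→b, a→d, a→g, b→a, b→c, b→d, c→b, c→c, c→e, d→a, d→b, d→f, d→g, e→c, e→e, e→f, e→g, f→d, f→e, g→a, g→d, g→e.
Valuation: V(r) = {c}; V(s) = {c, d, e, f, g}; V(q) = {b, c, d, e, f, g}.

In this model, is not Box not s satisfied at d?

Yes

At d: Box not s is false, so not Box not s is true.
  At d: Box not s requires not s at every successor {a, b, f, g}.
    not s fails at f, so Box not s is false at d.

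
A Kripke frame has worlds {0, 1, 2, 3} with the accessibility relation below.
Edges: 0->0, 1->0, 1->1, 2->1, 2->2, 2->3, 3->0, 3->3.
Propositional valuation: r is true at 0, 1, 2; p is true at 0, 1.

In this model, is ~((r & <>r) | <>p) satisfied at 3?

At 3: (r & <>r) | <>p is true, so ~((r & <>r) | <>p) is false.
  At 3: r & <>r is false, <>p is true, so (r & <>r) | <>p is true.
    At 3: r is false, <>r is true, so r & <>r is false.
      At 3: <>r requires r at some successor in {0, 3}.
        r holds at 0, so <>r is true at 3.
    At 3: <>p requires p at some successor in {0, 3}.
      p holds at 0, so <>p is true at 3.

No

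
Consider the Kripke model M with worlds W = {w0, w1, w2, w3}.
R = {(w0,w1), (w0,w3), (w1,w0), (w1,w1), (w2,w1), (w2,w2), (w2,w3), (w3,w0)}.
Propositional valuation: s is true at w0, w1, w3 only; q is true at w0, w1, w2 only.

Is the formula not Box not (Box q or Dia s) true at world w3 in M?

Yes

At w3: Box not (Box q or Dia s) is false, so not Box not (Box q or Dia s) is true.
  At w3: Box not (Box q or Dia s) requires not (Box q or Dia s) at every successor {w0}.
    not (Box q or Dia s) fails at w0, so Box not (Box q or Dia s) is false at w3.
      At w0: Box q or Dia s is true, so not (Box q or Dia s) is false.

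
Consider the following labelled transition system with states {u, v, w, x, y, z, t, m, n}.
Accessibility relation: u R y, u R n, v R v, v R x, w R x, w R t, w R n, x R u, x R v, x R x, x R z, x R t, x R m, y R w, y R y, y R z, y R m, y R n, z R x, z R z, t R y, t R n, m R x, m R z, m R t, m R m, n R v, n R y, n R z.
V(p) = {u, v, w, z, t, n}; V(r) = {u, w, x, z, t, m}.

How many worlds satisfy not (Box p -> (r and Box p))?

Let φ = not (Box p -> (r and Box p)). Evaluate φ at each world:
  u (successors {y, n}): φ is false.
  v (successors {v, x}): φ is false.
  w (successors {x, t, n}): φ is false.
  x (successors {u, v, x, z, t, m}): φ is false.
  y (successors {w, y, z, m, n}): φ is false.
  z (successors {x, z}): φ is false.
  t (successors {y, n}): φ is false.
  m (successors {x, z, t, m}): φ is false.
  n (successors {v, y, z}): φ is false.
For instance, at m:
  At m: Box p -> (r and Box p) is true, so not (Box p -> (r and Box p)) is false.
    At m: Box p is false, r and Box p is false, so Box p -> (r and Box p) is true.
      At m: Box p requires p at every successor {x, z, t, m}.
        p fails at x, so Box p is false at m.
      At m: r is true, Box p is false, so r and Box p is false.
Satisfying worlds: none.

0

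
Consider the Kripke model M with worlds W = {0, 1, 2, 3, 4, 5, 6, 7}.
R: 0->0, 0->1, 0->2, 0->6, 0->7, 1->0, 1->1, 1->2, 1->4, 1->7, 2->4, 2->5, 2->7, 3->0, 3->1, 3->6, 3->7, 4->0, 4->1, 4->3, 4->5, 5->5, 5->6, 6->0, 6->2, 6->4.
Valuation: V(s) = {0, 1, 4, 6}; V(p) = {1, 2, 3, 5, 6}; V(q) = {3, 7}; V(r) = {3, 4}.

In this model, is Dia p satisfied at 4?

Yes

At 4: Dia p requires p at some successor in {0, 1, 3, 5}.
  p holds at 1, so Dia p is true at 4.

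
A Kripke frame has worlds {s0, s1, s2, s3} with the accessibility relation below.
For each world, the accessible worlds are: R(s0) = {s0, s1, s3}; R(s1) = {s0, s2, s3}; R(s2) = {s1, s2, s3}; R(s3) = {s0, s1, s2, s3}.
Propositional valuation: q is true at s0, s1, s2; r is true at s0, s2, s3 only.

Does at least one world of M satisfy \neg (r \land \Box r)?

Let φ = \neg (r \land \Box r). Evaluate φ at each world:
  s0 (successors {s0, s1, s3}): φ is true.
  s1 (successors {s0, s2, s3}): φ is true.
  s2 (successors {s1, s2, s3}): φ is true.
  s3 (successors {s0, s1, s2, s3}): φ is true.
Detail at s0 (witness):
  At s0: r \land \Box r is false, so \neg (r \land \Box r) is true.
    At s0: r is true, \Box r is false, so r \land \Box r is false.
      At s0: \Box r requires r at every successor {s0, s1, s3}.
        r fails at s1, so \Box r is false at s0.

Yes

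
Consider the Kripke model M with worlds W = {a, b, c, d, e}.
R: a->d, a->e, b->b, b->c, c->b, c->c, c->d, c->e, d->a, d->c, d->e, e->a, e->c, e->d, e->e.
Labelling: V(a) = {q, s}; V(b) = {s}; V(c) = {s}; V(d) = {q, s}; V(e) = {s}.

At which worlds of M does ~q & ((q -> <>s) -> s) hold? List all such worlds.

Let φ = ~q & ((q -> <>s) -> s). Evaluate φ at each world:
  a (successors {d, e}): φ is false.
  b (successors {b, c}): φ is true.
  c (successors {b, c, d, e}): φ is true.
  d (successors {a, c, e}): φ is false.
  e (successors {a, c, d, e}): φ is true.
For instance, at e:
  At e: ~q is true, (q -> <>s) -> s is true, so ~q & ((q -> <>s) -> s) is true.
    At e: q -> <>s is true, s is true, so (q -> <>s) -> s is true.
      At e: q is false, <>s is true, so q -> <>s is true.
Satisfying worlds: {b, c, e}

b, c, e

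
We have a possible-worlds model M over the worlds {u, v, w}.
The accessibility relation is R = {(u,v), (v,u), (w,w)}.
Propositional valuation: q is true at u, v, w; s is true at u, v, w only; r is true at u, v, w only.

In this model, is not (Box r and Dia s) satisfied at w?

At w: Box r and Dia s is true, so not (Box r and Dia s) is false.
  At w: Box r is true, Dia s is true, so Box r and Dia s is true.
    At w: Box r requires r at every successor {w}.
      At w: r is true.
    So Box r is true at w.
    At w: Dia s requires s at some successor in {w}.
      s holds at w, so Dia s is true at w.

No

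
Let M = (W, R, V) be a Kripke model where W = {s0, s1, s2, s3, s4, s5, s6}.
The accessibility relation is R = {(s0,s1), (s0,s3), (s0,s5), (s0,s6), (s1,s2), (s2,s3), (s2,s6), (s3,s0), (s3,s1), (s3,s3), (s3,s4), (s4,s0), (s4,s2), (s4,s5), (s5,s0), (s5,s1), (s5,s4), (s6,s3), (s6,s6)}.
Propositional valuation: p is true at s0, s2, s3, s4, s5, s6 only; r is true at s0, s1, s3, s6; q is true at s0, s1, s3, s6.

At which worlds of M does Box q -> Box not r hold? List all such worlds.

s0, s1, s3, s4, s5

Recall that Box ψ holds at a world iff ψ holds at every accessible world, and Dia ψ holds iff ψ holds at some accessible world.
Let φ = Box q -> Box not r. Evaluate φ at each world:
  s0 (successors {s1, s3, s5, s6}): φ is true.
  s1 (successors {s2}): φ is true.
  s2 (successors {s3, s6}): φ is false.
  s3 (successors {s0, s1, s3, s4}): φ is true.
  s4 (successors {s0, s2, s5}): φ is true.
  s5 (successors {s0, s1, s4}): φ is true.
  s6 (successors {s3, s6}): φ is false.
For instance, at s1:
  At s1: Box q is false, Box not r is true, so Box q -> Box not r is true.
    At s1: Box q requires q at every successor {s2}.
      q fails at s2, so Box q is false at s1.
    At s1: Box not r requires not r at every successor {s2}.
      At s2: not r is true.
    So Box not r is true at s1.
Satisfying worlds: {s0, s1, s3, s4, s5}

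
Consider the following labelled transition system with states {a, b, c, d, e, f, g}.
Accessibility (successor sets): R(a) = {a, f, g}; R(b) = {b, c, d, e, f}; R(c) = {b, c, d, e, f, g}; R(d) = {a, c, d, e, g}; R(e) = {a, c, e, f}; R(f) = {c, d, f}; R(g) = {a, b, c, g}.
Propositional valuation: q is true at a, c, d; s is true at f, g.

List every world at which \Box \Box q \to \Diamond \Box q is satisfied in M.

a, b, c, d, e, f, g

Recall that \Box ψ holds at a world iff ψ holds at every accessible world, and \Diamond ψ holds iff ψ holds at some accessible world.
Let φ = \Box \Box q \to \Diamond \Box q. Evaluate φ at each world:
  a (successors {a, f, g}): φ is true.
  b (successors {b, c, d, e, f}): φ is true.
  c (successors {b, c, d, e, f, g}): φ is true.
  d (successors {a, c, d, e, g}): φ is true.
  e (successors {a, c, e, f}): φ is true.
  f (successors {c, d, f}): φ is true.
  g (successors {a, b, c, g}): φ is true.
For instance, at c:
  At c: \Box \Box q is false, \Diamond \Box q is false, so \Box \Box q \to \Diamond \Box q is true.
    At c: \Box \Box q requires \Box q at every successor {b, c, d, e, f, g}.
      \Box q fails at b, so \Box \Box q is false at c.
    At c: \Diamond \Box q requires \Box q at some successor in {b, c, d, e, f, g}.
      At b: \Box q is false.
      At c: \Box q is false.
      At d: \Box q is false.
      At e: \Box q is false.
      At f: \Box q is false.
      At g: \Box q is false.
    So \Diamond \Box q is false at c.
Satisfying worlds: {a, b, c, d, e, f, g}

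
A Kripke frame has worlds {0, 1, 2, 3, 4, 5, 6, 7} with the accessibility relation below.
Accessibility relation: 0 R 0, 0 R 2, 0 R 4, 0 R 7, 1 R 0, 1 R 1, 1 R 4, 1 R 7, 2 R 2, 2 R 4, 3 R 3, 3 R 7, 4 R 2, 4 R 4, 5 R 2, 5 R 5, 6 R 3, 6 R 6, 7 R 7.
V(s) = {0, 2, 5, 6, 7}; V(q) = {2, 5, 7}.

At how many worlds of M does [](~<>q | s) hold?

Let φ = [](~<>q | s). Evaluate φ at each world:
  0 (successors {0, 2, 4, 7}): φ is false.
  1 (successors {0, 1, 4, 7}): φ is false.
  2 (successors {2, 4}): φ is false.
  3 (successors {3, 7}): φ is false.
  4 (successors {2, 4}): φ is false.
  5 (successors {2, 5}): φ is true.
  6 (successors {3, 6}): φ is false.
  7 (successors {7}): φ is true.
For instance, at 2:
  At 2: [](~<>q | s) requires ~<>q | s at every successor {2, 4}.
    ~<>q | s fails at 4, so [](~<>q | s) is false at 2.
      At 4: ~<>q is false, s is false, so ~<>q | s is false.
Satisfying worlds: {5, 7}

2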